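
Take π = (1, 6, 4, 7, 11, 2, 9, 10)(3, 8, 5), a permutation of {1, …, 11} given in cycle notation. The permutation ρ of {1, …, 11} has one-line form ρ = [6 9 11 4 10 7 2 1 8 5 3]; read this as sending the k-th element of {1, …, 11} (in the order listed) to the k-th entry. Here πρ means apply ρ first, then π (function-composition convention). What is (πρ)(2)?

10

First apply ρ: ρ(2) = 9, then π(9) = 10. Thus (πρ)(2) = 10.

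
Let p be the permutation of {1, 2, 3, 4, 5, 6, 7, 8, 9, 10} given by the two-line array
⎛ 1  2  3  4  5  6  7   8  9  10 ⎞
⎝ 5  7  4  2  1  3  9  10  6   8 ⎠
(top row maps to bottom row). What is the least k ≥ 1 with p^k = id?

6

Decomposing into disjoint cycles gives cycle lengths 6, 2, 2.
The order of p is the least common multiple of its cycle lengths: lcm(6, 2, 2) = 6.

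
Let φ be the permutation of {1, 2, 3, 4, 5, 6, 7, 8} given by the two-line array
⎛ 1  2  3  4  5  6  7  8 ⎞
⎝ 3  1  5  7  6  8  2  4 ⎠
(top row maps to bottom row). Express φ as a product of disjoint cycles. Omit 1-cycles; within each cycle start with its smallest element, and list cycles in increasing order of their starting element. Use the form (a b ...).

From 1: 1 → 3 → 5 → 6 → 8 → 4 → 7 → 2 → 1, closing the cycle (1 3 5 6 8 4 7 2).
Repeating from the next unused element and collecting all non-trivial cycles gives (1 3 5 6 8 4 7 2).

(1 3 5 6 8 4 7 2)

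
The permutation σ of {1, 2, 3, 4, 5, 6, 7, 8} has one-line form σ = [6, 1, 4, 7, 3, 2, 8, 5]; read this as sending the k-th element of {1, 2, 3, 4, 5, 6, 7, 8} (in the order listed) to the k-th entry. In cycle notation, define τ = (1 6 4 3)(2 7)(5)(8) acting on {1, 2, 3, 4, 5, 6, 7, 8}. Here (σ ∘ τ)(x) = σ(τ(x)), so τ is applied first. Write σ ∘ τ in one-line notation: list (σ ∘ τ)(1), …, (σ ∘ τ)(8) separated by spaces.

(σ ∘ τ)(x) = σ(τ(x)). Computing each image: σ(τ(1)) = σ(6) = 2, σ(τ(2)) = σ(7) = 8, σ(τ(3)) = σ(1) = 6, σ(τ(4)) = σ(3) = 4, σ(τ(5)) = σ(5) = 3, σ(τ(6)) = σ(4) = 7, σ(τ(7)) = σ(2) = 1, σ(τ(8)) = σ(8) = 5.
Hence σ ∘ τ = [2 8 6 4 3 7 1 5].

2 8 6 4 3 7 1 5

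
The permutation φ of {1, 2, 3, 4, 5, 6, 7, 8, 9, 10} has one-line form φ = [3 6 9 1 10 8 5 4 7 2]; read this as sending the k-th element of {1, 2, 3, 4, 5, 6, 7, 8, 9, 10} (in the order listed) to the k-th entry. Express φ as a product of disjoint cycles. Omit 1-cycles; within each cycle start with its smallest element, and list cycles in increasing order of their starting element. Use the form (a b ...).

(1 3 9 7 5 10 2 6 8 4)

Iterating φ from 1 gives 1 → 3 → 9 → 7 → 5 → 10 → 2 → 6 → 8 → 4 → 1; that is the 10-cycle (1 3 9 7 5 10 2 6 8 4).
Continuing from each remaining unvisited element yields (1 3 9 7 5 10 2 6 8 4).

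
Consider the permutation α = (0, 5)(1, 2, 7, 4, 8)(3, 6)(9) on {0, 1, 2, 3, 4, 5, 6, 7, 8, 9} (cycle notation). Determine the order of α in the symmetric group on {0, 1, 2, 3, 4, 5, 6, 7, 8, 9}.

The disjoint cycles have lengths 5, 2, 2, 1.
The order of α is the least common multiple of its cycle lengths: lcm(5, 2, 2) = 10.

10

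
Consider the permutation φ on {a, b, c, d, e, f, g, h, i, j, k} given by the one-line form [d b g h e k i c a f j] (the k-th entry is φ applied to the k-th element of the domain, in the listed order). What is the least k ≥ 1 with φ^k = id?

6

The disjoint-cycle form of φ has cycle lengths 6, 3, 1, 1.
Since disjoint cycles commute, ord(φ) = lcm(6, 3) = 6.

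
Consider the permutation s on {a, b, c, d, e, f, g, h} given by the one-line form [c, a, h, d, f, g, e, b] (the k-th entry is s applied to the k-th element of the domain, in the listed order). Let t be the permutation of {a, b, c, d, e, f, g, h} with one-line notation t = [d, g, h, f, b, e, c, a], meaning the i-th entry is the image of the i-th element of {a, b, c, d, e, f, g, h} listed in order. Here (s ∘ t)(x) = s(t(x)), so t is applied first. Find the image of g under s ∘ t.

First apply t: t(g) = c, then s(c) = h. Thus (s ∘ t)(g) = h.

h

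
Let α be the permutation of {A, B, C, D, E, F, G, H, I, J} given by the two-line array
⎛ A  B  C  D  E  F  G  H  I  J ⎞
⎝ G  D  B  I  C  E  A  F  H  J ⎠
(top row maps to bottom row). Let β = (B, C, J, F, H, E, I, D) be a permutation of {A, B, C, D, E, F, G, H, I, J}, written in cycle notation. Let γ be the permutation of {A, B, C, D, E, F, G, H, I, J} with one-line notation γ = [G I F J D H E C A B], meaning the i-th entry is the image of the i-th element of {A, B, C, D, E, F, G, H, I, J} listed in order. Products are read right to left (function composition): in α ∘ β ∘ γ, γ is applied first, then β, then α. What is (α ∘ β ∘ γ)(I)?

G

Chase I: γ(I) = A; β(A) = A; α(A) = G. Hence (α ∘ β ∘ γ)(I) = G.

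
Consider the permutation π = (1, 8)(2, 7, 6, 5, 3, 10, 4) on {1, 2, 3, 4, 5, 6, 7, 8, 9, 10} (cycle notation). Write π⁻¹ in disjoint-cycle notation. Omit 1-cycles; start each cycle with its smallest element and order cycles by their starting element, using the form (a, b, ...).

(1, 8)(2, 4, 10, 3, 5, 6, 7)

If π sends a → b within a cycle, π⁻¹ sends b → a; equivalently, reverse each cycle.
After reversing and putting each cycle's least element first, π⁻¹ = (1, 8)(2, 4, 10, 3, 5, 6, 7).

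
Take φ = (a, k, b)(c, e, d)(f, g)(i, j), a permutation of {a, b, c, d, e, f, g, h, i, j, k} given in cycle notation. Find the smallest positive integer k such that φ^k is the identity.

6

The disjoint cycles have lengths 3, 3, 2, 2, 1.
The order of φ is the least common multiple of its cycle lengths: lcm(3, 3, 2, 2) = 6.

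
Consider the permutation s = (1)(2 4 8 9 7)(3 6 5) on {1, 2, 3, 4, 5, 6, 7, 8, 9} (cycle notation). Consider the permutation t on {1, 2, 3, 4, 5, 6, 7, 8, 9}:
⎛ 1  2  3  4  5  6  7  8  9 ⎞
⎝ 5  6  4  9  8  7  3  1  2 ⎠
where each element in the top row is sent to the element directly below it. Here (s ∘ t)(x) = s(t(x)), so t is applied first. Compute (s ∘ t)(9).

First apply t: t(9) = 2, then s(2) = 4. Thus (s ∘ t)(9) = 4.

4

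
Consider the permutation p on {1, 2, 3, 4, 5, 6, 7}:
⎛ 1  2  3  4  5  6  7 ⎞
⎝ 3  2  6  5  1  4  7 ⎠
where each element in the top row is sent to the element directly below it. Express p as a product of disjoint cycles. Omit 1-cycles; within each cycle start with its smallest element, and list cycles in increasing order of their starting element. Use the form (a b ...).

(1 3 6 4 5)

Iterating p from 1 gives 1 → 3 → 6 → 4 → 5 → 1; that is the 5-cycle (1 3 6 4 5).
Continuing from each remaining unvisited element yields (1 3 6 4 5).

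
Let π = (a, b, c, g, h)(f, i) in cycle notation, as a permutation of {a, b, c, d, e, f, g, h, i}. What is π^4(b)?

a

b lies in the 5-cycle (a, b, c, g, h).
Advancing 4 steps from b: b → c → g → h → a.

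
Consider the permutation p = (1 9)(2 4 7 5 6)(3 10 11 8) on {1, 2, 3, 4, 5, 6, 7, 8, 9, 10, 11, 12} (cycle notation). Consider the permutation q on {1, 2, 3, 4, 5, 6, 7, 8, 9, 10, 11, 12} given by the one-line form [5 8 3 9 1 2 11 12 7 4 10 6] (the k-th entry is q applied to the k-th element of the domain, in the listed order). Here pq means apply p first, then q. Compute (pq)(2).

9

p(2) = 4, then q(4) = 9; composing gives (pq)(2) = 9.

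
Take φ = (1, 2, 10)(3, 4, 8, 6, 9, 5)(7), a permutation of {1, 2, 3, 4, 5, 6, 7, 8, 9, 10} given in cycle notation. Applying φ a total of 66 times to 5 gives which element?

5 lies in the 6-cycle (3, 4, 8, 6, 9, 5).
Since the cycle has length 6, φ^66 acts on it the same as φ^0 (66 mod 6 = 0).
So φ^66(5) = 5.

5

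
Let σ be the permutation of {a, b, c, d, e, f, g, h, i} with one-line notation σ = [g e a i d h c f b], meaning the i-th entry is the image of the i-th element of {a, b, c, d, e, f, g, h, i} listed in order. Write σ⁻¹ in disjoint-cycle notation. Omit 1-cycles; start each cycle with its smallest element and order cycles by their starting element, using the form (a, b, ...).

(a, c, g)(b, i, d, e)(f, h)

First write σ in disjoint cycles: (a, g, c)(b, e, d, i)(f, h).
Reversing each cycle (and rotating so the smallest element leads) gives σ⁻¹ = (a, c, g)(b, i, d, e)(f, h).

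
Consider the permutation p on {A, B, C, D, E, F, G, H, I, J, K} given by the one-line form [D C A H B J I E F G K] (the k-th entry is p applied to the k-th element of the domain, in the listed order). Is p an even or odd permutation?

even

In disjoint-cycle form the cycle lengths are 6, 4, 1.
A cycle is odd iff its length is even; p has 2 even-length cycles, so sgn(p) = (−1)^2 and p is even.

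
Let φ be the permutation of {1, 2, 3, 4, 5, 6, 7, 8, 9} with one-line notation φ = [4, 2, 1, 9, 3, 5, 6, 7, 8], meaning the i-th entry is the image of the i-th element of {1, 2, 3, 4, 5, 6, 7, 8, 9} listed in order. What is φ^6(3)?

6

Tracing 3 → 1 → … returns to 3 after 8 steps, so 3 lies in an 8-cycle (1 4 9 8 7 6 5 3).
Stepping 6 places around the cycle: 3 → 1 → 4 → 9 → 8 → 7 → 6.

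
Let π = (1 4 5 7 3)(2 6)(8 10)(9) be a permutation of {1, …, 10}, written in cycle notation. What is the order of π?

10

The cycle type of π is (5, 2, 2, 1).
Since disjoint cycles commute, ord(π) = lcm(5, 2, 2) = 10.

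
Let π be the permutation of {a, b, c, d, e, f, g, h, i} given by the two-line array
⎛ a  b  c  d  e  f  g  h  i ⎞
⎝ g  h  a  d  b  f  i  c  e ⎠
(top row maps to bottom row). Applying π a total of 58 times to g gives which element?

e

Tracing g → i → … returns to g after 7 steps, so g lies in a 7-cycle (a, g, i, e, b, h, c).
Since the cycle has length 7, π^58 acts on it the same as π^2 (58 mod 7 = 2).
Stepping 2 places around the cycle: g → i → e.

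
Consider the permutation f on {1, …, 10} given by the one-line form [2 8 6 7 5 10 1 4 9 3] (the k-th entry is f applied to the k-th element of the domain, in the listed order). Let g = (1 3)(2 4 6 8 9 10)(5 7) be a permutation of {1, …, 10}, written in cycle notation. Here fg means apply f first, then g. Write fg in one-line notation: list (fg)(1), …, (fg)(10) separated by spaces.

4 9 8 5 7 2 3 6 10 1

(fg)(x) = g(f(x)). Computing each image: g(f(1)) = g(2) = 4, g(f(2)) = g(8) = 9, g(f(3)) = g(6) = 8, g(f(4)) = g(7) = 5, g(f(5)) = g(5) = 7, g(f(6)) = g(10) = 2, g(f(7)) = g(1) = 3, g(f(8)) = g(4) = 6, g(f(9)) = g(9) = 10, g(f(10)) = g(3) = 1.
Hence fg = [4 9 8 5 7 2 3 6 10 1].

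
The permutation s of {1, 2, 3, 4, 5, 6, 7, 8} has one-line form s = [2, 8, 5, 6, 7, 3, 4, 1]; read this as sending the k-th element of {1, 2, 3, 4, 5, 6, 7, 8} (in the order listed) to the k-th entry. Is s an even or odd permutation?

In disjoint-cycle form the cycle lengths are 5, 3.
A cycle is odd iff its length is even; s has 0 even-length cycles, so sgn(s) = (−1)^0 and s is even.

even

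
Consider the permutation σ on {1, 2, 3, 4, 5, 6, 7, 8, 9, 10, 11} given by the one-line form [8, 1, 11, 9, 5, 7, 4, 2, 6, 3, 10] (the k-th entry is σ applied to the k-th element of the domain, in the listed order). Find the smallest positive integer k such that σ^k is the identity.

The disjoint-cycle form of σ has cycle lengths 4, 3, 3, 1.
The order is lcm(4, 3, 3) = 12.

12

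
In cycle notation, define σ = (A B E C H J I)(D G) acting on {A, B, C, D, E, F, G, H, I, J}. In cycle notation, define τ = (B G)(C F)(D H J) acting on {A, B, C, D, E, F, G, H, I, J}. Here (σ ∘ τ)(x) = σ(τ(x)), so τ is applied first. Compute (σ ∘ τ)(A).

B

τ(A) = A, then σ(A) = B; composing gives (σ ∘ τ)(A) = B.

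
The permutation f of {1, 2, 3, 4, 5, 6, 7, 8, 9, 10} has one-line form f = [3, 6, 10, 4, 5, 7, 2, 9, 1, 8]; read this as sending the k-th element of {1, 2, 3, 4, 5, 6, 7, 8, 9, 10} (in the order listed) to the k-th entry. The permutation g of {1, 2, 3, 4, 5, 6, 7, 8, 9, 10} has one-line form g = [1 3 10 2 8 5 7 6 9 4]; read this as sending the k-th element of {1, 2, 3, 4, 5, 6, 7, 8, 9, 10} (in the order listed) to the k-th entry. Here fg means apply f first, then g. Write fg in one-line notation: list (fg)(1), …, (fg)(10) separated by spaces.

(fg)(x) = g(f(x)). Computing each image: g(f(1)) = g(3) = 10, g(f(2)) = g(6) = 5, g(f(3)) = g(10) = 4, g(f(4)) = g(4) = 2, g(f(5)) = g(5) = 8, g(f(6)) = g(7) = 7, g(f(7)) = g(2) = 3, g(f(8)) = g(9) = 9, g(f(9)) = g(1) = 1, g(f(10)) = g(8) = 6.
Hence fg = [10 5 4 2 8 7 3 9 1 6].

10 5 4 2 8 7 3 9 1 6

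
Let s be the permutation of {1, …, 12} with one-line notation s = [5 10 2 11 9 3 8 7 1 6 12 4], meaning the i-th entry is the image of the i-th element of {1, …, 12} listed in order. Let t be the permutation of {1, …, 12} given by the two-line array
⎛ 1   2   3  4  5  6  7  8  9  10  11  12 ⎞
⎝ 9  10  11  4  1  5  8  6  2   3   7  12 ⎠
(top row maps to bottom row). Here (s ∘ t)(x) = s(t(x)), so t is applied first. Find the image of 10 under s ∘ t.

2

First apply t: t(10) = 3, then s(3) = 2. Thus (s ∘ t)(10) = 2.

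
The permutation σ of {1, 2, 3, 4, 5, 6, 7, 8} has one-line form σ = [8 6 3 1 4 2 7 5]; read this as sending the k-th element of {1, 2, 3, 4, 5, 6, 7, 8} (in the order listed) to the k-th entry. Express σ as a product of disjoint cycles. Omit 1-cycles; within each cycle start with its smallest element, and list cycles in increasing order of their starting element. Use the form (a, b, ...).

Start at 1 and follow images: 1 → 8 → 5 → 4 → 1, giving the cycle (1, 8, 5, 4).
Repeating from the next unused element and collecting all non-trivial cycles gives (1, 8, 5, 4)(2, 6).

(1, 8, 5, 4)(2, 6)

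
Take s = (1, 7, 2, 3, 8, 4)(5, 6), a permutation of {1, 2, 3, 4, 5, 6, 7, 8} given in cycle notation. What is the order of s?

6

The disjoint cycles have lengths 6, 2.
The order is lcm(6, 2) = 6.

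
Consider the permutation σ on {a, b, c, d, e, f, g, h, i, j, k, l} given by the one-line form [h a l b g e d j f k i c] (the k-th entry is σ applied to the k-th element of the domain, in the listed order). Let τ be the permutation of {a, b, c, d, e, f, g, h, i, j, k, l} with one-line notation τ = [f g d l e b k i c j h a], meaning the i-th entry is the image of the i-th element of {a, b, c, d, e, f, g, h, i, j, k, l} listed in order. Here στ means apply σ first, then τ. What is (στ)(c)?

a

σ(c) = l, then τ(l) = a; composing gives (στ)(c) = a.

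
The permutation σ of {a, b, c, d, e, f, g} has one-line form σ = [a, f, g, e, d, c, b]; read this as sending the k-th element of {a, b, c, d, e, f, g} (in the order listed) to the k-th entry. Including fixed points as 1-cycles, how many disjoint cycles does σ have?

The cycle decomposition is (a)(b, f, c, g)(d, e), which has 3 cycles (counting 1-cycles).

3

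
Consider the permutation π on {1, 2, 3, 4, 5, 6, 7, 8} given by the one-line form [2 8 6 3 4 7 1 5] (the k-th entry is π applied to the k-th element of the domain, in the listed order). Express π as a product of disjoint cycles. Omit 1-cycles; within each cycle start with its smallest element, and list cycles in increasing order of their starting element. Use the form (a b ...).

(1 2 8 5 4 3 6 7)

From 1: 1 → 2 → 8 → 5 → 4 → 3 → 6 → 7 → 1, closing the cycle (1 2 8 5 4 3 6 7).
Repeating from the next unused element and collecting all non-trivial cycles gives (1 2 8 5 4 3 6 7).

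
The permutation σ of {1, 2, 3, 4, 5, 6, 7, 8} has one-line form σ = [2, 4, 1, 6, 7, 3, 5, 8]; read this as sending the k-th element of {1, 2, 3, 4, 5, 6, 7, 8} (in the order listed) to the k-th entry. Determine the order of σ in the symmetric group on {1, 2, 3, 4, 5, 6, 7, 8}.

10

Decomposing into disjoint cycles gives cycle lengths 5, 2, 1.
Since disjoint cycles commute, ord(σ) = lcm(5, 2) = 10.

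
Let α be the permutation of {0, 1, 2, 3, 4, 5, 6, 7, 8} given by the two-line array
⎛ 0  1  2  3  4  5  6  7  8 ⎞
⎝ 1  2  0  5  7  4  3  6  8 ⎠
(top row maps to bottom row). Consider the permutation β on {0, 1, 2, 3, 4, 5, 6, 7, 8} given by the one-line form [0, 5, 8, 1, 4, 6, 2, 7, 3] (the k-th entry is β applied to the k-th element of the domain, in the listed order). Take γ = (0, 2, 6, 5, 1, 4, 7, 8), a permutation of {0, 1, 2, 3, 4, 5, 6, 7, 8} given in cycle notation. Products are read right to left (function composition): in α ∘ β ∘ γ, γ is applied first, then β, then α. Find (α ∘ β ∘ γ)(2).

(α ∘ β ∘ γ)(2) = α(β(γ(2))). γ(2) = 6, then β(6) = 2, then α(2) = 0, so the result is 0.

0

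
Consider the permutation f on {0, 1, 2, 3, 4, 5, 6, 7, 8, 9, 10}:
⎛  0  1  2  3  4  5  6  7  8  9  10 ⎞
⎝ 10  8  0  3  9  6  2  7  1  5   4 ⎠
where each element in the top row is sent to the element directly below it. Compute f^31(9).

2

Tracing 9 → 5 → … returns to 9 after 7 steps, so 9 lies in a 7-cycle (0 10 4 9 5 6 2).
On a 7-cycle, f^7 is the identity, so f^31 = f^3 there (31 ≡ 3 mod 7).
Advancing 3 steps from 9: 9 → 5 → 6 → 2.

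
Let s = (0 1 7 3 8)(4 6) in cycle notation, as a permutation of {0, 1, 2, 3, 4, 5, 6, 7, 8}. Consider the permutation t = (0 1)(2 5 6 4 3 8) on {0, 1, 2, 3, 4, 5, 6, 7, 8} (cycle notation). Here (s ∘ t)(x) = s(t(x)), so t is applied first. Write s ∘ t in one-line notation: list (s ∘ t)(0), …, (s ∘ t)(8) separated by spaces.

(s ∘ t)(x) = s(t(x)). Computing each image: s(t(0)) = s(1) = 7, s(t(1)) = s(0) = 1, s(t(2)) = s(5) = 5, s(t(3)) = s(8) = 0, s(t(4)) = s(3) = 8, s(t(5)) = s(6) = 4, s(t(6)) = s(4) = 6, s(t(7)) = s(7) = 3, s(t(8)) = s(2) = 2.
Hence s ∘ t = [7 1 5 0 8 4 6 3 2].

7 1 5 0 8 4 6 3 2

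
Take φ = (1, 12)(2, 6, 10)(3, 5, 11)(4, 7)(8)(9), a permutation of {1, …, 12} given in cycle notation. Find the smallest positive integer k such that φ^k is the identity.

6

The disjoint cycles have lengths 3, 3, 2, 2, 1, 1.
Since disjoint cycles commute, ord(φ) = lcm(3, 3, 2, 2) = 6.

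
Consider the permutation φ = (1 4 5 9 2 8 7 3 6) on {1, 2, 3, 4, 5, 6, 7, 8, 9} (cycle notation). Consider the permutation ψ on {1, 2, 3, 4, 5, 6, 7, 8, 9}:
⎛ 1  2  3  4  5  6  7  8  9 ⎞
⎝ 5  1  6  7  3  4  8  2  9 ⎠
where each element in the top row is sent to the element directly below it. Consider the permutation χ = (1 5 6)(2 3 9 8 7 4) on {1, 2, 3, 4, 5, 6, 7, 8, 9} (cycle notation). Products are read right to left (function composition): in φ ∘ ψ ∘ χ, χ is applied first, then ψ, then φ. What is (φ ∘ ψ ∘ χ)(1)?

6

Chase 1: χ(1) = 5; ψ(5) = 3; φ(3) = 6. Hence (φ ∘ ψ ∘ χ)(1) = 6.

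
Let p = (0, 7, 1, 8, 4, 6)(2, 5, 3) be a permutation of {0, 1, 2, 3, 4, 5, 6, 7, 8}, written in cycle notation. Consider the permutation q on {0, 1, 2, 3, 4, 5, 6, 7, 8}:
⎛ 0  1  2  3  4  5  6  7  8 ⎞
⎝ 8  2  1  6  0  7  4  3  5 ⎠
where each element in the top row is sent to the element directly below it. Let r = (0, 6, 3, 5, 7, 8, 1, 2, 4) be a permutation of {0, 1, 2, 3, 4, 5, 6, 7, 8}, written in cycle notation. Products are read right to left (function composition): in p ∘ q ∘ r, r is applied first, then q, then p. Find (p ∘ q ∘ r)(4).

Apply the permutations in order: r(4) = 0, then q(0) = 8, then p(8) = 4. So (p ∘ q ∘ r)(4) = 4.

4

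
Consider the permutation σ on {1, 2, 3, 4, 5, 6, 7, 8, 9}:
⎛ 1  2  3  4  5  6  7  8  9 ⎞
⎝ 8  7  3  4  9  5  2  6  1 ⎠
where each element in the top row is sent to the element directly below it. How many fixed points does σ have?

The fixed points (elements with σ(x) = x) are {3, 4}, so there are 2.

2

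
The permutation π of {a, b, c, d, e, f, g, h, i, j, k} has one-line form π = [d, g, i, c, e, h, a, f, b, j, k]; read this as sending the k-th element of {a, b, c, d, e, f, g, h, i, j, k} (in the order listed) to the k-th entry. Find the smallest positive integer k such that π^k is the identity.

Decomposing into disjoint cycles gives cycle lengths 6, 2, 1, 1, 1.
The order is lcm(6, 2) = 6.

6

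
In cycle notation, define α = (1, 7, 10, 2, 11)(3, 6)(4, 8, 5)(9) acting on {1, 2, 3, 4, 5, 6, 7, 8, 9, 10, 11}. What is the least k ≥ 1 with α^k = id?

The cycle type of α is (5, 3, 2, 1).
The order is lcm(5, 3, 2) = 30.

30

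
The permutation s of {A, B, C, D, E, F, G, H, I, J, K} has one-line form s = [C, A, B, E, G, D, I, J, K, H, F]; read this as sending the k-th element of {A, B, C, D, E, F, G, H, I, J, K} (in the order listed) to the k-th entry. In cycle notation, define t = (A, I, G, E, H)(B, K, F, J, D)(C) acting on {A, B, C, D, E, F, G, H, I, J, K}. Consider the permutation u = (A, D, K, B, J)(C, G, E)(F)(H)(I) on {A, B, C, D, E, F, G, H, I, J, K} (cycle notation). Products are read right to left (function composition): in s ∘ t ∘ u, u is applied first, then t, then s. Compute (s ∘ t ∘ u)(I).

Apply the permutations in order: u(I) = I, then t(I) = G, then s(G) = I. So (s ∘ t ∘ u)(I) = I.

I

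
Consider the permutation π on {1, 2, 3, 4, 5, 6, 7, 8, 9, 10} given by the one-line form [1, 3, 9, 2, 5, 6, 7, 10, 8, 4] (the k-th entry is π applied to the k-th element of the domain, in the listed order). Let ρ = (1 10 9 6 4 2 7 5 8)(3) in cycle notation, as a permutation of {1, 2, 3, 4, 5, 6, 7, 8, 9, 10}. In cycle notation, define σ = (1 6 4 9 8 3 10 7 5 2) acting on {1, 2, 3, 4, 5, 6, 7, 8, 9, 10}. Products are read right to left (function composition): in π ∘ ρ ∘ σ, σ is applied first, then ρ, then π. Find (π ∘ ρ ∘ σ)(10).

Chase 10: σ(10) = 7; ρ(7) = 5; π(5) = 5. Hence (π ∘ ρ ∘ σ)(10) = 5.

5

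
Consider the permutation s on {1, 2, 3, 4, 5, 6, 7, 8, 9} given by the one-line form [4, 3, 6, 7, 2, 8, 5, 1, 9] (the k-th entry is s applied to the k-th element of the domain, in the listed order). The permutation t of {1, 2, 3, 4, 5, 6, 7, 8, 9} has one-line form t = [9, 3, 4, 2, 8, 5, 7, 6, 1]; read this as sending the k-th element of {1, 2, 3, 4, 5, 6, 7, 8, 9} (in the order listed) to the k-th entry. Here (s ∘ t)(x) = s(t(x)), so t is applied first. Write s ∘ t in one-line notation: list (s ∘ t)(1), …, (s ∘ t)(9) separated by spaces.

9 6 7 3 1 2 5 8 4

(s ∘ t)(x) = s(t(x)). Computing each image: s(t(1)) = s(9) = 9, s(t(2)) = s(3) = 6, s(t(3)) = s(4) = 7, s(t(4)) = s(2) = 3, s(t(5)) = s(8) = 1, s(t(6)) = s(5) = 2, s(t(7)) = s(7) = 5, s(t(8)) = s(6) = 8, s(t(9)) = s(1) = 4.
Hence s ∘ t = [9 6 7 3 1 2 5 8 4].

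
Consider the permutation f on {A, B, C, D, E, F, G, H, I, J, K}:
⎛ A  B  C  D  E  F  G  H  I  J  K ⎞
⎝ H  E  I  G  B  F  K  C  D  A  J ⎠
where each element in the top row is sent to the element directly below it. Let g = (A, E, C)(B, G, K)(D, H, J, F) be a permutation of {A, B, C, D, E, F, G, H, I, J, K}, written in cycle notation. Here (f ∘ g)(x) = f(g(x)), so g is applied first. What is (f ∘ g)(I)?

D

(f ∘ g)(I) = f(g(I)). g(I) = I, then f(I) = D. So (f ∘ g)(I) = D.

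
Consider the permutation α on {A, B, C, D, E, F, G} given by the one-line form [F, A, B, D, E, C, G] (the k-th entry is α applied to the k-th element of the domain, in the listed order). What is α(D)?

D is element number 4 of the domain, and entry number 4 of the one-line form is D, so α(D) = D.

D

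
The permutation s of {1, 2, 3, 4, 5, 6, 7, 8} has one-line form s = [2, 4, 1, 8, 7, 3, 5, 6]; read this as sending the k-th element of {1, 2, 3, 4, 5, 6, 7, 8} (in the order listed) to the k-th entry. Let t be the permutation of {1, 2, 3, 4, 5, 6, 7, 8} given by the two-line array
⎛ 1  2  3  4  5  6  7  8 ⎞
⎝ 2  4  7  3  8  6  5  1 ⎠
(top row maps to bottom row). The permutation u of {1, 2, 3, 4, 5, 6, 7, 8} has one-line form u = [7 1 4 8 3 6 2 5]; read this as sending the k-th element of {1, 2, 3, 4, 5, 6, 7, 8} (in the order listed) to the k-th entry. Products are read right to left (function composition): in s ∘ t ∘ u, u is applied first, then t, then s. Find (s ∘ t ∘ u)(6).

3

(s ∘ t ∘ u)(6) = s(t(u(6))). u(6) = 6, then t(6) = 6, then s(6) = 3, so the result is 3.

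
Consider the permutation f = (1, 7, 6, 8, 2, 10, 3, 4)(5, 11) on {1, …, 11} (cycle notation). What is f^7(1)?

1 lies in the 8-cycle (1, 7, 6, 8, 2, 10, 3, 4).
Stepping 7 places around the cycle: 1 → 7 → 6 → 8 → 2 → 10 → 3 → 4.

4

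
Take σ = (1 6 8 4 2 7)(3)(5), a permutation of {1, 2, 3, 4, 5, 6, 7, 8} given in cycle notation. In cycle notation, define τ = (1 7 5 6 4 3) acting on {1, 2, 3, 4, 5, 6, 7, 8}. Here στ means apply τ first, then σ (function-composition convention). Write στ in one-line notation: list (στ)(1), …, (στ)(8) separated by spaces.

(στ)(x) = σ(τ(x)). Computing each image: σ(τ(1)) = σ(7) = 1, σ(τ(2)) = σ(2) = 7, σ(τ(3)) = σ(1) = 6, σ(τ(4)) = σ(3) = 3, σ(τ(5)) = σ(6) = 8, σ(τ(6)) = σ(4) = 2, σ(τ(7)) = σ(5) = 5, σ(τ(8)) = σ(8) = 4.
Hence στ = [1 7 6 3 8 2 5 4].

1 7 6 3 8 2 5 4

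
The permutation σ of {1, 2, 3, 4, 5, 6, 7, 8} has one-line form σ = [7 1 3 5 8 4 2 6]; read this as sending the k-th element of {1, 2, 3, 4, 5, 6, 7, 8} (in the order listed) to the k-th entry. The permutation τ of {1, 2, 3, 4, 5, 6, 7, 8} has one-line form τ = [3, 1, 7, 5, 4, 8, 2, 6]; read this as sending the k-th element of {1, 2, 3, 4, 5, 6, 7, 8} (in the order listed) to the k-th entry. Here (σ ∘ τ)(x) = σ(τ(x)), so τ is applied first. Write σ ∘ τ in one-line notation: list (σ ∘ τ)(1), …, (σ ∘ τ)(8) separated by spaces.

3 7 2 8 5 6 1 4

(σ ∘ τ)(x) = σ(τ(x)). Computing each image: σ(τ(1)) = σ(3) = 3, σ(τ(2)) = σ(1) = 7, σ(τ(3)) = σ(7) = 2, σ(τ(4)) = σ(5) = 8, σ(τ(5)) = σ(4) = 5, σ(τ(6)) = σ(8) = 6, σ(τ(7)) = σ(2) = 1, σ(τ(8)) = σ(6) = 4.
Hence σ ∘ τ = [3 7 2 8 5 6 1 4].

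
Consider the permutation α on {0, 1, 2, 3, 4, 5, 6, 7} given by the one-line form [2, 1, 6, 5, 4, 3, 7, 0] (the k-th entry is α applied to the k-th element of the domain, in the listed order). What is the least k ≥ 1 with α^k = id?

4

Decomposing into disjoint cycles gives cycle lengths 4, 2, 1, 1.
The order of α is the least common multiple of its cycle lengths: lcm(4, 2) = 4.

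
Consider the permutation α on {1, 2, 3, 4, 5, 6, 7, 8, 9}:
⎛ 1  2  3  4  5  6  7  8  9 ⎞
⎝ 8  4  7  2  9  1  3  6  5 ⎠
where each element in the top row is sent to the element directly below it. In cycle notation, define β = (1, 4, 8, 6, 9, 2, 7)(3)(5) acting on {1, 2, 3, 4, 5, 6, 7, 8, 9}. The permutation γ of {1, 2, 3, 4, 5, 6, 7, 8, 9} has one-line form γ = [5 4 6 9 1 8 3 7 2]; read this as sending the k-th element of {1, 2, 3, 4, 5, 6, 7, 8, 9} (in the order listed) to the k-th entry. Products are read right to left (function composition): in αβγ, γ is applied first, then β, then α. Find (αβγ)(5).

(αβγ)(5) = α(β(γ(5))). γ(5) = 1, then β(1) = 4, then α(4) = 2, so the result is 2.

2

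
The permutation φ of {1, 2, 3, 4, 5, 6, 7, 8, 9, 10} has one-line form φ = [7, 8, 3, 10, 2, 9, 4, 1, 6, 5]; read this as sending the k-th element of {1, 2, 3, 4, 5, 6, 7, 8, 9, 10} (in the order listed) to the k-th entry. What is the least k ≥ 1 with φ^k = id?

14

The disjoint-cycle form of φ has cycle lengths 7, 2, 1.
The order is lcm(7, 2) = 14.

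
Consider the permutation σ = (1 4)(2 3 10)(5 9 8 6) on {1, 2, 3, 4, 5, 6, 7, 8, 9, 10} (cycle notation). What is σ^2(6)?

9

6 lies in the 4-cycle (5 9 8 6).
Advancing 2 steps from 6: 6 → 5 → 9.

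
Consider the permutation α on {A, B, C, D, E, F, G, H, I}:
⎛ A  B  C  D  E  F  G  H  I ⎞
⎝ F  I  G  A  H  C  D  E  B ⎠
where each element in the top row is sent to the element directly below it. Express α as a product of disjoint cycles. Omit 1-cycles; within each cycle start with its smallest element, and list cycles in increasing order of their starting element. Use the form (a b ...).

From A: A → F → C → G → D → A, closing the cycle (A F C G D).
Continuing from each remaining unvisited element yields (A F C G D)(B I)(E H).

(A F C G D)(B I)(E H)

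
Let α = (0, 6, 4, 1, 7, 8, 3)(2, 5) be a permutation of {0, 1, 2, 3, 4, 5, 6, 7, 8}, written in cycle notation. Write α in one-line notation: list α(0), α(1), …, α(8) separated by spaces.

Reading each image from the cycles: 0→6, 1→7, 2→5, 3→0, 4→1, 5→2, 6→4, 7→8, 8→3.
So the one-line form is 6 7 5 0 1 2 4 8 3.

6 7 5 0 1 2 4 8 3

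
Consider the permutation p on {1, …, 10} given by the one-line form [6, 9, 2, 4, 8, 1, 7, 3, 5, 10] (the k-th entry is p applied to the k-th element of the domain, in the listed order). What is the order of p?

10

Writing p as disjoint cycles, the cycle lengths are 5, 2, 1, 1, 1.
Since disjoint cycles commute, ord(p) = lcm(5, 2) = 10.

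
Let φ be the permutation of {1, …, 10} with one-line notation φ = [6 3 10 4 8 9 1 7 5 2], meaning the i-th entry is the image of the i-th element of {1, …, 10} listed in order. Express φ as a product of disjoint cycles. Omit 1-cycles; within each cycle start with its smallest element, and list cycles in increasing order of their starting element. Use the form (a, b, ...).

(1, 6, 9, 5, 8, 7)(2, 3, 10)

Iterating φ from 1 gives 1 → 6 → 9 → 5 → 8 → 7 → 1; that is the 6-cycle (1, 6, 9, 5, 8, 7).
Repeating from the next unused element and collecting all non-trivial cycles gives (1, 6, 9, 5, 8, 7)(2, 3, 10).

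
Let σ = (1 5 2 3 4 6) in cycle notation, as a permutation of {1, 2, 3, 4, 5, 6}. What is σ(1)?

5

In the cycle (1 5 2 3 4 6), 1 is followed by 5, so σ(1) = 5.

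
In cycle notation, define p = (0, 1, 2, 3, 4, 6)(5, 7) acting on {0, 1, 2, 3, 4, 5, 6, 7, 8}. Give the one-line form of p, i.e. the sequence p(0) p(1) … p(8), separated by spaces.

1 2 3 4 6 7 0 5 8

Each element maps to the next entry in its cycle (wrapping to the front): 0↦1, 1↦2, 2↦3, 3↦4, 4↦6, 5↦7, 6↦0, 7↦5, 8↦8.
So the one-line form is 1 2 3 4 6 7 0 5 8.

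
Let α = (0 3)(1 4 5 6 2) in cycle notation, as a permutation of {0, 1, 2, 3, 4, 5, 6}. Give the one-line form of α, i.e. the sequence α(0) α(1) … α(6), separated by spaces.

3 4 1 0 5 6 2

Each element maps to the next entry in its cycle (wrapping to the front): 0↦3, 1↦4, 2↦1, 3↦0, 4↦5, 5↦6, 6↦2.
Listing these in domain order gives 3 4 1 0 5 6 2.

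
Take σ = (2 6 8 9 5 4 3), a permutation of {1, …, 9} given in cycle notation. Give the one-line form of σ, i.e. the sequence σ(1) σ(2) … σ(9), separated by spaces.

1 6 2 3 4 8 7 9 5

Each element maps to the next entry in its cycle (wrapping to the front): 1↦1, 2↦6, 3↦2, 4↦3, 5↦4, 6↦8, 7↦7, 8↦9, 9↦5.
Listing these in domain order gives 1 6 2 3 4 8 7 9 5.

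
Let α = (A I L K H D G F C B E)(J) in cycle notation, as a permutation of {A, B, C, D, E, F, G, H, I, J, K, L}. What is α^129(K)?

K lies in the 11-cycle (A I L K H D G F C B E).
On an 11-cycle, α^11 is the identity, so α^129 = α^8 there (129 ≡ 8 mod 11).
Stepping 8 places around the cycle: K → H → D → G → F → C → B → E → A.

A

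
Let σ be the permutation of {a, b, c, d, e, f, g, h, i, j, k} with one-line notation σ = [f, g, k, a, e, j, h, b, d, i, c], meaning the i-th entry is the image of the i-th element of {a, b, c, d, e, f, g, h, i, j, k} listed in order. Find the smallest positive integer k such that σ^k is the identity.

The disjoint-cycle form of σ has cycle lengths 5, 3, 2, 1.
The order is lcm(5, 3, 2) = 30.

30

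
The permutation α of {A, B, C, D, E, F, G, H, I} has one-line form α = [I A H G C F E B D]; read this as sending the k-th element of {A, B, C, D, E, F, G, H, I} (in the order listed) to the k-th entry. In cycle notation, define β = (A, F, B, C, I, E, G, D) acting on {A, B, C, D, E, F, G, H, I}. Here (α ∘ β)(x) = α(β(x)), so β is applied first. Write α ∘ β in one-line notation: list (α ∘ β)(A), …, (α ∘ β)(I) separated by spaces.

(α ∘ β)(x) = α(β(x)). Computing each image: α(β(A)) = α(F) = F, α(β(B)) = α(C) = H, α(β(C)) = α(I) = D, α(β(D)) = α(A) = I, α(β(E)) = α(G) = E, α(β(F)) = α(B) = A, α(β(G)) = α(D) = G, α(β(H)) = α(H) = B, α(β(I)) = α(E) = C.
Hence α ∘ β = [F H D I E A G B C].

F H D I E A G B C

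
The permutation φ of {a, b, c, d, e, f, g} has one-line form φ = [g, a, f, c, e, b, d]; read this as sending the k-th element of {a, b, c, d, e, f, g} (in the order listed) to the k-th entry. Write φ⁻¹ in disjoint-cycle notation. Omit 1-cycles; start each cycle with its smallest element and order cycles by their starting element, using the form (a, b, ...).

First write φ in disjoint cycles: (a, g, d, c, f, b).
The inverse reverses every cycle; in canonical form, φ⁻¹ = (a, b, f, c, d, g).

(a, b, f, c, d, g)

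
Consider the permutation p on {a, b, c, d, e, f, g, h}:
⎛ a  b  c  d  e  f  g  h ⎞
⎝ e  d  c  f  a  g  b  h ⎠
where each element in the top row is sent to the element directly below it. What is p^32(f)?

f

Tracing f → g → … returns to f after 4 steps, so f lies in a 4-cycle (b d f g).
Powers repeat with period 4 on this cycle, and 32 mod 4 = 0, so p^32(f) = p^0(f).
So p^32(f) = f.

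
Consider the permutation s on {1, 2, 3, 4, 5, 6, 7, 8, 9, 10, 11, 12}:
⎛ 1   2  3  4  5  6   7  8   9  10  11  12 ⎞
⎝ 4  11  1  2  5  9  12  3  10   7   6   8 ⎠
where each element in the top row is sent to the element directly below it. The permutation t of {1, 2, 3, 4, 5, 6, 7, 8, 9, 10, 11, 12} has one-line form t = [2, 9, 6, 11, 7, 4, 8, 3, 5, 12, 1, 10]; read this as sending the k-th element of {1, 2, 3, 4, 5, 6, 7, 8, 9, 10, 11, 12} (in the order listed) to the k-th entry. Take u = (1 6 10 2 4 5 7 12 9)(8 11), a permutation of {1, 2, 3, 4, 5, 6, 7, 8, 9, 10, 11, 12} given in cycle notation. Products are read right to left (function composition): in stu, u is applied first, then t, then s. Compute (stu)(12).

5

Chase 12: u(12) = 9; t(9) = 5; s(5) = 5. Hence (stu)(12) = 5.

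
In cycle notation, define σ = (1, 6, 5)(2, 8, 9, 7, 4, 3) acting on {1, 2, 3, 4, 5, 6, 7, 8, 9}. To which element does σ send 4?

3

Within (2, 8, 9, 7, 4, 3), 4 ↦ 3.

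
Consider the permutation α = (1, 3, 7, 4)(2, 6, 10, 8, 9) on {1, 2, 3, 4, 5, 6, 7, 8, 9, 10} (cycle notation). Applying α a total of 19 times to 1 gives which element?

4

1 lies in the 4-cycle (1, 3, 7, 4).
Powers repeat with period 4 on this cycle, and 19 mod 4 = 3, so α^19(1) = α^3(1).
Stepping 3 places around the cycle: 1 → 3 → 7 → 4.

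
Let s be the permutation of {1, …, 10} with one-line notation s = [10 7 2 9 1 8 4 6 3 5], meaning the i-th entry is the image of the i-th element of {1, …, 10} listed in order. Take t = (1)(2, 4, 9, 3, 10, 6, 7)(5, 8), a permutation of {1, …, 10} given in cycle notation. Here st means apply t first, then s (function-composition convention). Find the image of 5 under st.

6

First apply t: t(5) = 8, then s(8) = 6. Thus (st)(5) = 6.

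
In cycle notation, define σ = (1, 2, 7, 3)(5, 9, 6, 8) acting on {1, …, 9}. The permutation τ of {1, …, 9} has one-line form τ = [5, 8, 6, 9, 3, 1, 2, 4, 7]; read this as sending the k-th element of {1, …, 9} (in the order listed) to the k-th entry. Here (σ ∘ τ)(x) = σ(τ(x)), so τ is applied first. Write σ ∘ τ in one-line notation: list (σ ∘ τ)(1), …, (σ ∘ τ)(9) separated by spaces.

(σ ∘ τ)(x) = σ(τ(x)). Computing each image: σ(τ(1)) = σ(5) = 9, σ(τ(2)) = σ(8) = 5, σ(τ(3)) = σ(6) = 8, σ(τ(4)) = σ(9) = 6, σ(τ(5)) = σ(3) = 1, σ(τ(6)) = σ(1) = 2, σ(τ(7)) = σ(2) = 7, σ(τ(8)) = σ(4) = 4, σ(τ(9)) = σ(7) = 3.
Hence σ ∘ τ = [9 5 8 6 1 2 7 4 3].

9 5 8 6 1 2 7 4 3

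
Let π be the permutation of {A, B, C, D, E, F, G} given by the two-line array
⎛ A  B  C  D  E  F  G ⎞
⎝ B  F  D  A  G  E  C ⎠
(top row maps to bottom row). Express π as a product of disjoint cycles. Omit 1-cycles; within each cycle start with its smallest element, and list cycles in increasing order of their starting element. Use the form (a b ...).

Start at A and follow images: A → B → F → E → G → C → D → A, giving the cycle (A B F E G C D).
Continuing from each remaining unvisited element yields (A B F E G C D).

(A B F E G C D)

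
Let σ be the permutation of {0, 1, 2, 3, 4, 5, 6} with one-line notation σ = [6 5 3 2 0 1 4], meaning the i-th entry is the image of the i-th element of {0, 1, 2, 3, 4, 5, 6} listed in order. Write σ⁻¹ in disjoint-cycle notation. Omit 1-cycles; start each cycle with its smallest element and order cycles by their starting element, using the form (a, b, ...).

First write σ in disjoint cycles: (0, 6, 4)(1, 5)(2, 3).
The inverse reverses every cycle; in canonical form, σ⁻¹ = (0, 4, 6)(1, 5)(2, 3).

(0, 4, 6)(1, 5)(2, 3)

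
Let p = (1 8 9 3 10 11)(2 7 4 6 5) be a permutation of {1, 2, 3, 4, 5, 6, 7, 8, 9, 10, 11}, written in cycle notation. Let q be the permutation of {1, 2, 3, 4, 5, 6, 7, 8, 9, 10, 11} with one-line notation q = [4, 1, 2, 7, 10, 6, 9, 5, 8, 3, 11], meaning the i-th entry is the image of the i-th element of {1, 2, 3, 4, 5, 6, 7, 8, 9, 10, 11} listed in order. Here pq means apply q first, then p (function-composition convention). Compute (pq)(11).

q(11) = 11, then p(11) = 1; composing gives (pq)(11) = 1.

1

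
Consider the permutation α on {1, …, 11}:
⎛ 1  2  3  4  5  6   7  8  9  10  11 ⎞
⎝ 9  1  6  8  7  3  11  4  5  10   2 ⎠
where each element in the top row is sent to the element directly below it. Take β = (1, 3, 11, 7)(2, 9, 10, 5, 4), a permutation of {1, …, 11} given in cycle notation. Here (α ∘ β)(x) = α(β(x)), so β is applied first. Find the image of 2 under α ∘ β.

First apply β: β(2) = 9, then α(9) = 5. Thus (α ∘ β)(2) = 5.

5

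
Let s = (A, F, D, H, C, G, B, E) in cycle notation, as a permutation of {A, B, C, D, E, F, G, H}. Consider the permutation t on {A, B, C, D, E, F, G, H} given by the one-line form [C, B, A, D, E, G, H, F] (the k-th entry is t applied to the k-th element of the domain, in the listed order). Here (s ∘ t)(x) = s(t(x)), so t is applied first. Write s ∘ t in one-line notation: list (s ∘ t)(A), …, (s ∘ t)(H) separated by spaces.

For each element, apply t then s: A → C → G; B → B → E; C → A → F; D → D → H; E → E → A; F → G → B; G → H → C; H → F → D.
So s ∘ t in one-line form is G E F H A B C D.

G E F H A B C D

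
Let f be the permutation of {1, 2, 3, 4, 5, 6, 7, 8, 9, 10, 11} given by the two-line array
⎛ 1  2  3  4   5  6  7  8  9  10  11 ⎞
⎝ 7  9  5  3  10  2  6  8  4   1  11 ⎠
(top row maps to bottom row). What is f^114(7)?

Tracing 7 → 6 → … returns to 7 after 9 steps, so 7 lies in a 9-cycle (1 7 6 2 9 4 3 5 10).
Since the cycle has length 9, f^114 acts on it the same as f^6 (114 mod 9 = 6).
Advancing 6 steps from 7: 7 → 6 → 2 → 9 → 4 → 3 → 5.

5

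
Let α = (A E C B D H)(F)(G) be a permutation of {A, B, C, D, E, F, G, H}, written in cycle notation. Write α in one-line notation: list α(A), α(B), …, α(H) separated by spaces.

E D B H C F G A

Each element maps to the next entry in its cycle (wrapping to the front): A→E, B→D, C→B, D→H, E→C, F→F, G→G, H→A.
Listing these in domain order gives E D B H C F G A.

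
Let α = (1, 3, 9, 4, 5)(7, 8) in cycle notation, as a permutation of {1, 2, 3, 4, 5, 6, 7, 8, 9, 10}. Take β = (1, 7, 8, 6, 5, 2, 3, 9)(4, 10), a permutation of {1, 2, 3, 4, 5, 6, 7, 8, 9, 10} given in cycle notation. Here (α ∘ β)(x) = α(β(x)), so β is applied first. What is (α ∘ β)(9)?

3

β(9) = 1, then α(1) = 3; composing gives (α ∘ β)(9) = 3.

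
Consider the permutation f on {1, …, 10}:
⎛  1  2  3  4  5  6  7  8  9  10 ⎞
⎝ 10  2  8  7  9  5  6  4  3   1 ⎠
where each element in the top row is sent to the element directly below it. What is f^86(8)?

7

Tracing 8 → 4 → … returns to 8 after 7 steps, so 8 lies in a 7-cycle (3 8 4 7 6 5 9).
On a 7-cycle, f^7 is the identity, so f^86 = f^2 there (86 ≡ 2 mod 7).
Advancing 2 steps from 8: 8 → 4 → 7.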